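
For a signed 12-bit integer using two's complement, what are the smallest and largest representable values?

min = -2048, max = 2047

Minimum: −2^11 = -2048.
Maximum: 2^11 − 1 = 2047.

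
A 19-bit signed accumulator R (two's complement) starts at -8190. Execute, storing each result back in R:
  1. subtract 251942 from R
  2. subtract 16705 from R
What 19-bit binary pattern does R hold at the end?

0111100011010011011

Start: R = -8190 = 1111110000000000010.
R = -8190 − 251942 = -260132 = 1000000011111011100
R = -260132 − 16705 = -276837; wraps to 247451 = 0111100011010011011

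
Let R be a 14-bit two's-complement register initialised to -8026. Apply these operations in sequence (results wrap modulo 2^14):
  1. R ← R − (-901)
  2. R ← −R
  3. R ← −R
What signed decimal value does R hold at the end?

-7125

Start: R = -8026 = 10000010100110.
R = -8026 − (-901) = -7125 = 10010000101011
R = −(-7125) = 7125 = 01101111010101
R = −(7125) = -7125 = 10010000101011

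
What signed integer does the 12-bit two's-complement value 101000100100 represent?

MSB is 1, so the value is negative.
Unsigned reading: 2596. Subtract 2^12 = 4096: 2596 − 4096 = -1500.

-1500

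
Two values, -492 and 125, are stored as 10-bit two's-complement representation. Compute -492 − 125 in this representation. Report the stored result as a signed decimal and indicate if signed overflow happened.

-492 → 1000010100
125 → 0001111101
Subtract via negate-and-add: invert 0001111101 + 1 = 1110000011 (i.e. -125).
  1000010100
+ 1110000011
= 0110010111  (discard carry-out 1)
Result 0110010111: MSB = 0 → value 407.
Both addends (after negating the subtrahend) are negative but the stored result is non-negative: signed overflow. The true value -492 − 125 = -617 lies outside [-512, 511].

407; overflow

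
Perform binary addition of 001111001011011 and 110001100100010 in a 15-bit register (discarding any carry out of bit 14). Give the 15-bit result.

000000101111101

  001111001011011
+ 110001100100010
= 000000101111101  (discard carry-out 1)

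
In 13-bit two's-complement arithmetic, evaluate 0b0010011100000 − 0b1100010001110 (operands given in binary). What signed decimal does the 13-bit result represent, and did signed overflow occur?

3154; no overflow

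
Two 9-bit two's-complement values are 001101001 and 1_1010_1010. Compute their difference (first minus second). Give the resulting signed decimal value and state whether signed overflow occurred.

001101001 = 105 (signed)
1_1010_1010 → 110101010 = -86 (signed)
Subtract via negate-and-add: invert 110101010 + 1 = 001010110 (i.e. 86).
  001101001
+ 001010110
= 010111111
Result 010111111: MSB = 0 → value 191.
Both addends (after negating the subtrahend) are non-negative and so is the stored result: no signed overflow.

191; no overflow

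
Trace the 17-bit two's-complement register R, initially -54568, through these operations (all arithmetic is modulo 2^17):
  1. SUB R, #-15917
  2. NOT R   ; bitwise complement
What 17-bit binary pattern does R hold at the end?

Start: R = -54568 = 10010101011011000.
R = -54568 − (-15917) = -38651 = 10110100100000101
R = NOT 10110100100000101 = 01001011011111010 = 38650

01001011011111010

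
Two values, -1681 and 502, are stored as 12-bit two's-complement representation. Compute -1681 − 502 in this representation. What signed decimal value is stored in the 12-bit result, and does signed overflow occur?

1913; overflow

-1681 → 100101101111
502 → 000111110110
Subtract via negate-and-add: invert 000111110110 + 1 = 111000001010 (i.e. -502).
  100101101111
+ 111000001010
= 011101111001  (discard carry-out 1)
Result 011101111001: MSB = 0 → value 1913.
Both addends (after negating the subtrahend) are negative but the stored result is non-negative: signed overflow. The true value -1681 − 502 = -2183 lies outside [-2048, 2047].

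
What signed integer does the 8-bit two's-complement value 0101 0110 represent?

86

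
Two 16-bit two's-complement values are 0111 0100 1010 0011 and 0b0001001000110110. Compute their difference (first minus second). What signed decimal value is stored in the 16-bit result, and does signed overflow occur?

0111 0100 1010 0011 → 0111010010100011 = 29859 (signed)
0b0001001000110110 → 0001001000110110 = 4662 (signed)
Subtract via negate-and-add: invert 0001001000110110 + 1 = 1110110111001010 (i.e. -4662).
  0111010010100011
+ 1110110111001010
= 0110001001101101  (discard carry-out 1)
Result 0110001001101101: MSB = 0 → value 25197.
Addends (after negating the subtrahend) have opposite signs, so signed overflow cannot occur.

25197; no overflow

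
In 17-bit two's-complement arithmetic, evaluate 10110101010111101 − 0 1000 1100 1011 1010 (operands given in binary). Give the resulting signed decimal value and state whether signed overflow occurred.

10110101010111101 = -38211 (signed)
0 1000 1100 1011 1010 → 01000110010111010 = 36026 (signed)
Subtract via negate-and-add: invert 01000110010111010 + 1 = 10111001101000110 (i.e. -36026).
  10110101010111101
+ 10111001101000110
= 01101111000000011  (discard carry-out 1)
Result 01101111000000011: MSB = 0 → value 56835.
Both addends (after negating the subtrahend) are negative but the stored result is non-negative: signed overflow. The true value -38211 − 36026 = -74237 lies outside [-65536, 65535].

56835; overflow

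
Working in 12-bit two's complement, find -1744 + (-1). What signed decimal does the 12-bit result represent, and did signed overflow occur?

-1745; no overflow

-1744 → 100100110000
-1 → 111111111111
  100100110000
+ 111111111111
= 100100101111  (discard carry-out 1)
Result 100100101111: MSB = 1 → 2351 − 4096 = -1745.
Both addends are negative and so is the stored result: no signed overflow.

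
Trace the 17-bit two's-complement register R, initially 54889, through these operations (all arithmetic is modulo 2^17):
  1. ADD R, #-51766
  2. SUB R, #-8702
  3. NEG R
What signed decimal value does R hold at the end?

Start: R = 54889 = 01101011001101001.
R = 54889 + (-51766) = 3123 = 00000110000110011
R = 3123 − (-8702) = 11825 = 00010111000110001
R = −(11825) = -11825 = 11101000111001111

-11825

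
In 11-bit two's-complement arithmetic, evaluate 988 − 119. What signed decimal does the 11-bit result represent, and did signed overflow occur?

869; no overflow

988 → 01111011100
119 → 00001110111
Subtract via negate-and-add: invert 00001110111 + 1 = 11110001001 (i.e. -119).
  01111011100
+ 11110001001
= 01101100101  (discard carry-out 1)
Result 01101100101: MSB = 0 → value 869.
Addends (after negating the subtrahend) have opposite signs, so signed overflow cannot occur.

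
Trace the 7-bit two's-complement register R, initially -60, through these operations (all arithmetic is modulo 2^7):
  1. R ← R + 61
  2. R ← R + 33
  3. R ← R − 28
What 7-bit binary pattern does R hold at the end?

Start: R = -60 = 1000100.
R = -60 + 61 = 1 = 0000001
R = 1 + 33 = 34 = 0100010
R = 34 − 28 = 6 = 0000110

0000110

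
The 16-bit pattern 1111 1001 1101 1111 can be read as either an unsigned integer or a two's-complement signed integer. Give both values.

unsigned = 63967, signed = -1569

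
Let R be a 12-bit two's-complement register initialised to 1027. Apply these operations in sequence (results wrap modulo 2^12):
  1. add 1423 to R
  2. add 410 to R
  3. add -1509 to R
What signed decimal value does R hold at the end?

1351

Start: R = 1027 = 010000000011.
R = 1027 + 1423 = 2450; wraps to -1646 = 100110010010
R = -1646 + 410 = -1236 = 101100101100
R = -1236 + (-1509) = -2745; wraps to 1351 = 010101000111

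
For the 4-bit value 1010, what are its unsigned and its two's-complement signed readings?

unsigned = 10, signed = -6

Unsigned: 1010 = 10.
Signed: MSB=1 → 10 − 16 = -6.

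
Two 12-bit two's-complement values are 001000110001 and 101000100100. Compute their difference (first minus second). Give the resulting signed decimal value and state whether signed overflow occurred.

-2035; overflow

001000110001 = 561 (signed)
101000100100 = -1500 (signed)
Subtract via negate-and-add: invert 101000100100 + 1 = 010111011100 (i.e. 1500).
  001000110001
+ 010111011100
= 100000001101
Result 100000001101: MSB = 1 → 2061 − 4096 = -2035.
Both addends (after negating the subtrahend) are non-negative but the stored result is negative: signed overflow. The true value 561 − (-1500) = 2061 lies outside [-2048, 2047].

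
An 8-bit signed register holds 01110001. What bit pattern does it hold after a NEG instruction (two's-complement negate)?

Invert: 10001110. Add 1: 10001111.
Check: 01110001 = 113, 10001111 = -113.

10001111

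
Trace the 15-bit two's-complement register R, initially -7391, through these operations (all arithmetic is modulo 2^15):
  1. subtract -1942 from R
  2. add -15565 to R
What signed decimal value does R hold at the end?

11754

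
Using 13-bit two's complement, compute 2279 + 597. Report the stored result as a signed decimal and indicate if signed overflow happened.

2876; no overflow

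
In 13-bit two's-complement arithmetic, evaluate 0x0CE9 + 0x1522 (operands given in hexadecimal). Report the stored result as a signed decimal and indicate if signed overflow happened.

523; no overflow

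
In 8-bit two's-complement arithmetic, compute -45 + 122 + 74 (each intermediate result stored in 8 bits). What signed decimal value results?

-45 + 122 = 77 (01001101)
77 + 74 = 151 → wraps to -105 (10010111)

-105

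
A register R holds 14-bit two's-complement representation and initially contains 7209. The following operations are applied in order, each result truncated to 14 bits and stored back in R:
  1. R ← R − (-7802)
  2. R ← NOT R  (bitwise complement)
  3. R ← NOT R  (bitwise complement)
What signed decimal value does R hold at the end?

-1373

Start: R = 7209 = 01110000101001.
R = 7209 − (-7802) = 15011; wraps to -1373 = 11101010100011
R = NOT 11101010100011 = 00010101011100 = 1372
R = NOT 00010101011100 = 11101010100011 = -1373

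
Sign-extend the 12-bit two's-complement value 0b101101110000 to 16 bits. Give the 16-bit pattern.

MSB of 101101110000 is 1; replicate it into the new high bits.
1111|101101110000 → 1111101101110000 (still -1168).

1111101101110000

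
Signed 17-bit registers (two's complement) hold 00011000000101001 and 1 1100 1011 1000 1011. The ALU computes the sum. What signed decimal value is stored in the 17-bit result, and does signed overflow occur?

-1100; no overflow

00011000000101001 = 12329 (signed)
1 1100 1011 1000 1011 → 11100101110001011 = -13429 (signed)
  00011000000101001
+ 11100101110001011
= 11111101110110100
Result 11111101110110100: MSB = 1 → 129972 − 131072 = -1100.
Addends have opposite signs, so signed overflow cannot occur.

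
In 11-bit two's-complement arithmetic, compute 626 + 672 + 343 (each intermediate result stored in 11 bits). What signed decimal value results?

-407

626 + 672 = 1298 → wraps to -750 (10100010010)
-750 + 343 = -407 (11001101001)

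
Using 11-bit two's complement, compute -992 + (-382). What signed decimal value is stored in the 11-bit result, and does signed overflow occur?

674; overflow

-992 → 10000100000
-382 → 11010000010
  10000100000
+ 11010000010
= 01010100010  (discard carry-out 1)
Result 01010100010: MSB = 0 → value 674.
Both addends are negative but the stored result is non-negative: signed overflow. The true value -992 + (-382) = -1374 lies outside [-1024, 1023].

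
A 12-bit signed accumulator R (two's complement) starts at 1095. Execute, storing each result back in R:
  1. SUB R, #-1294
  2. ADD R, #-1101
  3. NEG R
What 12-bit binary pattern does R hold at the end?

Start: R = 1095 = 010001000111.
R = 1095 − (-1294) = 2389; wraps to -1707 = 100101010101
R = -1707 + (-1101) = -2808; wraps to 1288 = 010100001000
R = −(1288) = -1288 = 101011111000

101011111000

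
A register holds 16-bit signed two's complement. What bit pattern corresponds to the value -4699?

1110110110100101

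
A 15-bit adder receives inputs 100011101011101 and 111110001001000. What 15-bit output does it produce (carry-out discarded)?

  100011101011101
+ 111110001001000
= 100001110100101  (discard carry-out 1)

100001110100101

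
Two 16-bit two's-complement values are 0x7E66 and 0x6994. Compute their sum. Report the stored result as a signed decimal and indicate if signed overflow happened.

-6150; overflow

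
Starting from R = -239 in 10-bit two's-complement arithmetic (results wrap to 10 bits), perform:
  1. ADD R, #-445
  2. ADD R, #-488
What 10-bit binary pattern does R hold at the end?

1101101100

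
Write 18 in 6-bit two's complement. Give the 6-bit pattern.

010010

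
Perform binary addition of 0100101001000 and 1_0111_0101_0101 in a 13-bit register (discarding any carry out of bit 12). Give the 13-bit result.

  0100101001000
+ 1011101010101
= 0000010011101  (discard carry-out 1)

0000010011101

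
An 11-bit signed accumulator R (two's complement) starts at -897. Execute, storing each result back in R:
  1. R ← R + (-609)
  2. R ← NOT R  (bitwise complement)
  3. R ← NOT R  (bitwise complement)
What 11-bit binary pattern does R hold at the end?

01000011110

Start: R = -897 = 10001111111.
R = -897 + (-609) = -1506; wraps to 542 = 01000011110
R = NOT 01000011110 = 10111100001 = -543
R = NOT 10111100001 = 01000011110 = 542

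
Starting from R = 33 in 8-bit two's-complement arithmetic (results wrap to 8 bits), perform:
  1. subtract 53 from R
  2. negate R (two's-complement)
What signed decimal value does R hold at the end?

Start: R = 33 = 00100001.
R = 33 − 53 = -20 = 11101100
R = −(-20) = 20 = 00010100

20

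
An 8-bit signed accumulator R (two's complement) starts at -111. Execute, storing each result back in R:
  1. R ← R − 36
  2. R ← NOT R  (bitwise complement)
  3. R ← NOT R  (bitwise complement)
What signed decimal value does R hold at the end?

109

Start: R = -111 = 10010001.
R = -111 − 36 = -147; wraps to 109 = 01101101
R = NOT 01101101 = 10010010 = -110
R = NOT 10010010 = 01101101 = 109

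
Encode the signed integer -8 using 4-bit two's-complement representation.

|-8| = 8 = 1000 in 4 bits.
Invert the bits: 0111. Add 1: 1000.
Check: 1000 reads as 8 − 16 = -8.

1000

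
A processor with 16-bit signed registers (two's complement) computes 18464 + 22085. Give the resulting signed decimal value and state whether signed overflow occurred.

-24987; overflow

18464 → 0100100000100000
22085 → 0101011001000101
  0100100000100000
+ 0101011001000101
= 1001111001100101
Result 1001111001100101: MSB = 1 → 40549 − 65536 = -24987.
Both addends are non-negative but the stored result is negative: signed overflow. The true value 18464 + 22085 = 40549 lies outside [-32768, 32767].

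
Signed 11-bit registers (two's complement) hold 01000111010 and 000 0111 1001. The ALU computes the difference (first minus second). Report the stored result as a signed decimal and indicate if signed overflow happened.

01000111010 = 570 (signed)
000 0111 1001 → 00001111001 = 121 (signed)
Subtract via negate-and-add: invert 00001111001 + 1 = 11110000111 (i.e. -121).
  01000111010
+ 11110000111
= 00111000001  (discard carry-out 1)
Result 00111000001: MSB = 0 → value 449.
Addends (after negating the subtrahend) have opposite signs, so signed overflow cannot occur.

449; no overflow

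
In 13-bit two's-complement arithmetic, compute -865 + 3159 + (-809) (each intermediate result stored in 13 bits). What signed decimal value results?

1485

-865 + 3159 = 2294 (0100011110110)
2294 + (-809) = 1485 (0010111001101)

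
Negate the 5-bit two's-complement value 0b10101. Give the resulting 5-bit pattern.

01011

Invert: 01010. Add 1: 01011.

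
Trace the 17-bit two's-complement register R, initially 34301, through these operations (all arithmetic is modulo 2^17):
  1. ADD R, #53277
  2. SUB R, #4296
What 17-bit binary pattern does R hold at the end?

Start: R = 34301 = 01000010111111101.
R = 34301 + 53277 = 87578; wraps to -43494 = 10101011000011010
R = -43494 − 4296 = -47790 = 10100010101010010

10100010101010010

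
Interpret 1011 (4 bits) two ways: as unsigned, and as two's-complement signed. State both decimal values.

unsigned = 11, signed = -5

Unsigned: 1011 = 11.
Signed: MSB=1 → 11 − 16 = -5.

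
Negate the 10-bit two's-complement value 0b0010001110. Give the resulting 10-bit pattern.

1101110010

Invert: 1101110001. Add 1: 1101110010.
Check: 0010001110 = 142, 1101110010 = -142.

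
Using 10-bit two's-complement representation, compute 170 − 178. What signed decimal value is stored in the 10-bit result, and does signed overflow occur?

-8; no overflow

170 → 0010101010
178 → 0010110010
Subtract via negate-and-add: invert 0010110010 + 1 = 1101001110 (i.e. -178).
  0010101010
+ 1101001110
= 1111111000
Result 1111111000: MSB = 1 → 1016 − 1024 = -8.
Addends (after negating the subtrahend) have opposite signs, so signed overflow cannot occur.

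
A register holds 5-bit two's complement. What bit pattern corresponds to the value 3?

3 is non-negative, so write it directly in 5 bits: 00011.

00011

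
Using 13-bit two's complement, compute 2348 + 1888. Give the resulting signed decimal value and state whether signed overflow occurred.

-3956; overflow

2348 → 0100100101100
1888 → 0011101100000
  0100100101100
+ 0011101100000
= 1000010001100
Result 1000010001100: MSB = 1 → 4236 − 8192 = -3956.
Both addends are non-negative but the stored result is negative: signed overflow. The true value 2348 + 1888 = 4236 lies outside [-4096, 4095].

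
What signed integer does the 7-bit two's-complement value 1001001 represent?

-55

MSB is 1, so the value is negative.
Unsigned reading: 73. Subtract 2^7 = 128: 73 − 128 = -55.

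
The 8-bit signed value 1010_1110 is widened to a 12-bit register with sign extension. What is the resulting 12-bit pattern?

MSB of 10101110 is 1; replicate it into the new high bits.
1111|10101110 → 111110101110 (still -82).

111110101110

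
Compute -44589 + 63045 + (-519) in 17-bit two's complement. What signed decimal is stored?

-44589 + 63045 = 18456 (00100100000011000)
18456 + (-519) = 17937 (00100011000010001)

17937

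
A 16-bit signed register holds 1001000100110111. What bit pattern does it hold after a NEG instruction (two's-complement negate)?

Invert: 0110111011001000. Add 1: 0110111011001001.

0110111011001001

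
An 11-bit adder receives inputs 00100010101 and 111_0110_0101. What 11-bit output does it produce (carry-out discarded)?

00001111010

  00100010101
+ 11101100101
= 00001111010  (discard carry-out 1)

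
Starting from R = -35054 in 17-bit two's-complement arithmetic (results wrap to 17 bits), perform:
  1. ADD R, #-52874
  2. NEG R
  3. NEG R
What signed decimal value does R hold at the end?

Start: R = -35054 = 10111011100010010.
R = -35054 + (-52874) = -87928; wraps to 43144 = 01010100010001000
R = −(43144) = -43144 = 10101011101111000
R = −(-43144) = 43144 = 01010100010001000

43144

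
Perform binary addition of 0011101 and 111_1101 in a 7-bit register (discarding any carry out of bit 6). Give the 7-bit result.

  0011101
+ 1111101
= 0011010  (discard carry-out 1)

0011010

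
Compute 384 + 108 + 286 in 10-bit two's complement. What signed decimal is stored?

384 + 108 = 492 (0111101100)
492 + 286 = 778 → wraps to -246 (1100001010)

-246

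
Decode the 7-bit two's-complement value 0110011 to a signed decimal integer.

51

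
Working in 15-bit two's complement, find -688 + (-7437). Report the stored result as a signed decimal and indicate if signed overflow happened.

-688 → 111110101010000
-7437 → 110001011110011
  111110101010000
+ 110001011110011
= 110000001000011  (discard carry-out 1)
Result 110000001000011: MSB = 1 → 24643 − 32768 = -8125.
Both addends are negative and so is the stored result: no signed overflow.

-8125; no overflow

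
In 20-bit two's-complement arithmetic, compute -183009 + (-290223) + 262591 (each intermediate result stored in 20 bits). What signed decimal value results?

-210641

-183009 + (-290223) = -473232 (10001100011101110000)
-473232 + 262591 = -210641 (11001100100100101111)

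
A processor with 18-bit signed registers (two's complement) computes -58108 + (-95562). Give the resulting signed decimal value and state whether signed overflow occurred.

108474; overflow

-58108 → 110001110100000100
-95562 → 101000101010110110
  110001110100000100
+ 101000101010110110
= 011010011110111010  (discard carry-out 1)
Result 011010011110111010: MSB = 0 → value 108474.
Both addends are negative but the stored result is non-negative: signed overflow. The true value -58108 + (-95562) = -153670 lies outside [-131072, 131071].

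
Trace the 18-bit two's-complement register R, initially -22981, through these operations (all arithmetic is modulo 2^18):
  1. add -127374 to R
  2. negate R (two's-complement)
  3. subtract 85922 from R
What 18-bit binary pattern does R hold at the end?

001111101110110001

Start: R = -22981 = 111010011000111011.
R = -22981 + (-127374) = -150355; wraps to 111789 = 011011010010101101
R = −(111789) = -111789 = 100100101101010011
R = -111789 − 85922 = -197711; wraps to 64433 = 001111101110110001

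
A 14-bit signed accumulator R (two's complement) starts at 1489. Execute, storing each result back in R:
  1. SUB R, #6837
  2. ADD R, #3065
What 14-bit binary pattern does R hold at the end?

Start: R = 1489 = 00010111010001.
R = 1489 − 6837 = -5348 = 10101100011100
R = -5348 + 3065 = -2283 = 11011100010101

11011100010101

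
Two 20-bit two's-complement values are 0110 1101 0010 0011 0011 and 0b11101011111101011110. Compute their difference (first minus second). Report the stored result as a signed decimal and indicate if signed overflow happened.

-519467; overflow

0110 1101 0010 0011 0011 → 01101101001000110011 = 447027 (signed)
0b11101011111101011110 → 11101011111101011110 = -82082 (signed)
Subtract via negate-and-add: invert 11101011111101011110 + 1 = 00010100000010100010 (i.e. 82082).
  01101101001000110011
+ 00010100000010100010
= 10000001001011010101
Result 10000001001011010101: MSB = 1 → 529109 − 1048576 = -519467.
Both addends (after negating the subtrahend) are non-negative but the stored result is negative: signed overflow. The true value 447027 − (-82082) = 529109 lies outside [-524288, 524287].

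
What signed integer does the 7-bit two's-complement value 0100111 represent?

MSB is 0, so the value is non-negative: 0100111 = 39.

39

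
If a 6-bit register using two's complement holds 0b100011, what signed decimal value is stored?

MSB is 1, so the value is negative.
Unsigned reading: 35. Subtract 2^6 = 64: 35 − 64 = -29.

-29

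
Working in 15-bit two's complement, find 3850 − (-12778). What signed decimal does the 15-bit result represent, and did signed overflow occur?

-16140; overflow

3850 → 000111100001010
-12778 → 100111000010110
Subtract via negate-and-add: invert 100111000010110 + 1 = 011000111101010 (i.e. 12778).
  000111100001010
+ 011000111101010
= 100000011110100
Result 100000011110100: MSB = 1 → 16628 − 32768 = -16140.
Both addends (after negating the subtrahend) are non-negative but the stored result is negative: signed overflow. The true value 3850 − (-12778) = 16628 lies outside [-16384, 16383].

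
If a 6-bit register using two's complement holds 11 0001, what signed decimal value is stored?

MSB is 1, so the value is negative.
Invert: 001110. Add 1: 001111 = 15. So the value is −15.

-15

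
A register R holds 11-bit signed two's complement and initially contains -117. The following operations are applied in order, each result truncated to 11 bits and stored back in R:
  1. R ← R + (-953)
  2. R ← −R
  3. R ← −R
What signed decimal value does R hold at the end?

978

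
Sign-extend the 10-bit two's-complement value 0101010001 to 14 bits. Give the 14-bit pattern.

MSB of 0101010001 is 0; replicate it into the new high bits.
0000|0101010001 → 00000101010001 (still 337).

00000101010001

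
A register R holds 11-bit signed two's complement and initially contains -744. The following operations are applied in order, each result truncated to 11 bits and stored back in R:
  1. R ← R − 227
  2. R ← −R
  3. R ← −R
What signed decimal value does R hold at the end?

-971

Start: R = -744 = 10100011000.
R = -744 − 227 = -971 = 10000110101
R = −(-971) = 971 = 01111001011
R = −(971) = -971 = 10000110101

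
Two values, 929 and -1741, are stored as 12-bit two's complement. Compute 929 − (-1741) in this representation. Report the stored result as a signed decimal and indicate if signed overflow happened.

-1426; overflow

929 → 001110100001
-1741 → 100100110011
Subtract via negate-and-add: invert 100100110011 + 1 = 011011001101 (i.e. 1741).
  001110100001
+ 011011001101
= 101001101110
Result 101001101110: MSB = 1 → 2670 − 4096 = -1426.
Both addends (after negating the subtrahend) are non-negative but the stored result is negative: signed overflow. The true value 929 − (-1741) = 2670 lies outside [-2048, 2047].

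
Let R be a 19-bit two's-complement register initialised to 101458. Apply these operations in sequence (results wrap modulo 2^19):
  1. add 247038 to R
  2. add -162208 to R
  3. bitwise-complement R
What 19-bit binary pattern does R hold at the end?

Start: R = 101458 = 0011000110001010010.
R = 101458 + 247038 = 348496; wraps to -175792 = 1010101000101010000
R = -175792 + (-162208) = -338000; wraps to 186288 = 0101101011110110000
R = NOT 0101101011110110000 = 1010010100001001111 = -186289

1010010100001001111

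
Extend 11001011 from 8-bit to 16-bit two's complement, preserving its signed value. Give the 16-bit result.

1111111111001011

MSB of 11001011 is 1; replicate it into the new high bits.
11111111|11001011 → 1111111111001011 (still -53).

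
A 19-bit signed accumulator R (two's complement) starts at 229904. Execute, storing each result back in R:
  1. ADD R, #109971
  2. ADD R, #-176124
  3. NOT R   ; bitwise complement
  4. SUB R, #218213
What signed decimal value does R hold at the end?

142323

Start: R = 229904 = 0111000001000010000.
R = 229904 + 109971 = 339875; wraps to -184413 = 1010010111110100011
R = -184413 + (-176124) = -360537; wraps to 163751 = 0100111111110100111
R = NOT 0100111111110100111 = 1011000000001011000 = -163752
R = -163752 − 218213 = -381965; wraps to 142323 = 0100010101111110011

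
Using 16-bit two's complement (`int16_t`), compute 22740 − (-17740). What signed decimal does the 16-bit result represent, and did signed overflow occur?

22740 → 0101100011010100
-17740 → 1011101010110100
Subtract via negate-and-add: invert 1011101010110100 + 1 = 0100010101001100 (i.e. 17740).
  0101100011010100
+ 0100010101001100
= 1001111000100000
Result 1001111000100000: MSB = 1 → 40480 − 65536 = -25056.
Both addends (after negating the subtrahend) are non-negative but the stored result is negative: signed overflow. The true value 22740 − (-17740) = 40480 lies outside [-32768, 32767].

-25056; overflow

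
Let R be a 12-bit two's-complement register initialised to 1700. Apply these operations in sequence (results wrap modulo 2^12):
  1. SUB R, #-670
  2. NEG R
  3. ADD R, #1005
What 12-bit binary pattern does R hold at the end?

101010101011

Start: R = 1700 = 011010100100.
R = 1700 − (-670) = 2370; wraps to -1726 = 100101000010
R = −(-1726) = 1726 = 011010111110
R = 1726 + 1005 = 2731; wraps to -1365 = 101010101011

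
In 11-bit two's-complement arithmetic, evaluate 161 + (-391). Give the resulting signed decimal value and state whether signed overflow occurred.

161 → 00010100001
-391 → 11001111001
  00010100001
+ 11001111001
= 11100011010
Result 11100011010: MSB = 1 → 1818 − 2048 = -230.
Addends have opposite signs, so signed overflow cannot occur.

-230; no overflow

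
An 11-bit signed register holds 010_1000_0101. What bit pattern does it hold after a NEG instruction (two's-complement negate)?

10101111011

Invert: 10101111010. Add 1: 10101111011.
Check: 01010000101 = 645, 10101111011 = -645.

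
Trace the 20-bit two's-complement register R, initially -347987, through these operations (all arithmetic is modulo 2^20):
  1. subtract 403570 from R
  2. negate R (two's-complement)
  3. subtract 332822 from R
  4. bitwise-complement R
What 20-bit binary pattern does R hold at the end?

10011001110001010000

Start: R = -347987 = 10101011000010101101.
R = -347987 − 403570 = -751557; wraps to 297019 = 01001000100000111011
R = −(297019) = -297019 = 10110111011111000101
R = -297019 − 332822 = -629841; wraps to 418735 = 01100110001110101111
R = NOT 01100110001110101111 = 10011001110001010000 = -418736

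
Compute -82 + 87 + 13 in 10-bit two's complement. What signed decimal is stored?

-82 + 87 = 5 (0000000101)
5 + 13 = 18 (0000010010)

18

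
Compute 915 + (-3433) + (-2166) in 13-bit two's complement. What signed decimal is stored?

3508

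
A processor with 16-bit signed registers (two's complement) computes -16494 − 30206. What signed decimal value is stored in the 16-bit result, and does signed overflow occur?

18836; overflow

-16494 → 1011111110010010
30206 → 0111010111111110
Subtract via negate-and-add: invert 0111010111111110 + 1 = 1000101000000010 (i.e. -30206).
  1011111110010010
+ 1000101000000010
= 0100100110010100  (discard carry-out 1)
Result 0100100110010100: MSB = 0 → value 18836.
Both addends (after negating the subtrahend) are negative but the stored result is non-negative: signed overflow. The true value -16494 − 30206 = -46700 lies outside [-32768, 32767].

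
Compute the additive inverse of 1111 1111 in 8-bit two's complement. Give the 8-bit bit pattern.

00000001

Invert: 00000000. Add 1: 00000001.
Check: 11111111 = -1, 00000001 = 1.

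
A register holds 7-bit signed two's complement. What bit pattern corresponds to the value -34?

|-34| = 34 = 0100010 in 7 bits.
Invert the bits: 1011101. Add 1: 1011110.

1011110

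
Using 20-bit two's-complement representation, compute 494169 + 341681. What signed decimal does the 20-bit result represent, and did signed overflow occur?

-212726; overflow

494169 → 01111000101001011001
341681 → 01010011011010110001
  01111000101001011001
+ 01010011011010110001
= 11001100000100001010
Result 11001100000100001010: MSB = 1 → 835850 − 1048576 = -212726.
Both addends are non-negative but the stored result is negative: signed overflow. The true value 494169 + 341681 = 835850 lies outside [-524288, 524287].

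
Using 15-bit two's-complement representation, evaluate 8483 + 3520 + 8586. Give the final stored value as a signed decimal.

8483 + 3520 = 12003 (010111011100011)
12003 + 8586 = 20589 → wraps to -12179 (101000001101101)

-12179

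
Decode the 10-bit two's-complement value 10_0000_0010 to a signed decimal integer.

MSB is 1, so the value is negative.
Unsigned reading: 514. Subtract 2^10 = 1024: 514 − 1024 = -510.

-510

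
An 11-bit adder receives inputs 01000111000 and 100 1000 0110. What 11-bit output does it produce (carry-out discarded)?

11010111110

  01000111000
+ 10010000110
= 11010111110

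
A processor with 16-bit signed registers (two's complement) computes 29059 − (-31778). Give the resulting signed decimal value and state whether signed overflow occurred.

29059 → 0111000110000011
-31778 → 1000001111011110
Subtract via negate-and-add: invert 1000001111011110 + 1 = 0111110000100010 (i.e. 31778).
  0111000110000011
+ 0111110000100010
= 1110110110100101
Result 1110110110100101: MSB = 1 → 60837 − 65536 = -4699.
Both addends (after negating the subtrahend) are non-negative but the stored result is negative: signed overflow. The true value 29059 − (-31778) = 60837 lies outside [-32768, 32767].

-4699; overflow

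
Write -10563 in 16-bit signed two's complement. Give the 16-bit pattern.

1101011010111101

|-10563| = 10563 = 0010100101000011 in 16 bits.
Invert the bits: 1101011010111100. Add 1: 1101011010111101.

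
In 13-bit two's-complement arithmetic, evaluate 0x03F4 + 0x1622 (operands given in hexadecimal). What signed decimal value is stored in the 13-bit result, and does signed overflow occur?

-1514; no overflow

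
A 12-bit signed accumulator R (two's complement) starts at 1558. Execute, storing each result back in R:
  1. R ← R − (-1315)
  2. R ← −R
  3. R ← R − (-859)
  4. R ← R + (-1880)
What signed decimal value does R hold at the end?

Start: R = 1558 = 011000010110.
R = 1558 − (-1315) = 2873; wraps to -1223 = 101100111001
R = −(-1223) = 1223 = 010011000111
R = 1223 − (-859) = 2082; wraps to -2014 = 100000100010
R = -2014 + (-1880) = -3894; wraps to 202 = 000011001010

202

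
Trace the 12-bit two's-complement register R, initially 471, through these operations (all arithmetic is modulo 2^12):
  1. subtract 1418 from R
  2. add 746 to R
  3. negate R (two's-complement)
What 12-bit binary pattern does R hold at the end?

Start: R = 471 = 000111010111.
R = 471 − 1418 = -947 = 110001001101
R = -947 + 746 = -201 = 111100110111
R = −(-201) = 201 = 000011001001

000011001001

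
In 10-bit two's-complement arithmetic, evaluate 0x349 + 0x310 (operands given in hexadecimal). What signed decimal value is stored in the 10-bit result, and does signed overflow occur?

-423; no overflow

0x349 = 1101001001 = -183 (signed)
0x310 = 1100010000 = -240 (signed)
  1101001001
+ 1100010000
= 1001011001  (discard carry-out 1)
Result 1001011001: MSB = 1 → 601 − 1024 = -423.
Both addends are negative and so is the stored result: no signed overflow.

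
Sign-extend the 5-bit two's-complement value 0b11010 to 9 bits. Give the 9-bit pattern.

MSB of 11010 is 1; replicate it into the new high bits.
1111|11010 → 111111010 (still -6).

111111010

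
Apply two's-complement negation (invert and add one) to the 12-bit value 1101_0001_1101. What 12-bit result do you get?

001011100011

Invert: 001011100010. Add 1: 001011100011.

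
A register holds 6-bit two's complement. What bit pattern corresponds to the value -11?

110101

|-11| = 11 = 001011 in 6 bits.
Invert the bits: 110100. Add 1: 110101.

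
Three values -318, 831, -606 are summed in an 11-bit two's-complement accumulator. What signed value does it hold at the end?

-93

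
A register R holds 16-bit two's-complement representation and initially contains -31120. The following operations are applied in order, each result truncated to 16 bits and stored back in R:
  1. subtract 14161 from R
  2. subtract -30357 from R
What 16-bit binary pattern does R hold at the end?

Start: R = -31120 = 1000011001110000.
R = -31120 − 14161 = -45281; wraps to 20255 = 0100111100011111
R = 20255 − (-30357) = 50612; wraps to -14924 = 1100010110110100

1100010110110100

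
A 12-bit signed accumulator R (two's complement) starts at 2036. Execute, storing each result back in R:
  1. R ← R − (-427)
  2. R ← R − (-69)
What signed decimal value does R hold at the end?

Start: R = 2036 = 011111110100.
R = 2036 − (-427) = 2463; wraps to -1633 = 100110011111
R = -1633 − (-69) = -1564 = 100111100100

-1564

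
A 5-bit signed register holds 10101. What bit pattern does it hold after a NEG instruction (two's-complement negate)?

01011

Invert: 01010. Add 1: 01011.
Check: 10101 = -11, 01011 = 11.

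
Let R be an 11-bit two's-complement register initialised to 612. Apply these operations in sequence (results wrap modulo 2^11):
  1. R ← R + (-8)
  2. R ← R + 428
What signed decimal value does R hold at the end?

-1016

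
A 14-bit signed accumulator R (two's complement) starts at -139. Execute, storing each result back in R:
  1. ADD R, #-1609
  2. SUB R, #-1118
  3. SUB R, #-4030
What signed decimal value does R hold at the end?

3400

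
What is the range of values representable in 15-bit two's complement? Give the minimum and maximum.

Minimum: −2^14 = -16384.
Maximum: 2^14 − 1 = 16383.

min = -16384, max = 16383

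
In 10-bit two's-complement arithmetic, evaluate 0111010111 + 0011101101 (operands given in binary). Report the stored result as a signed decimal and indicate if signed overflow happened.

0111010111 = 471 (signed)
0011101101 = 237 (signed)
  0111010111
+ 0011101101
= 1011000100
Result 1011000100: MSB = 1 → 708 − 1024 = -316.
Both addends are non-negative but the stored result is negative: signed overflow. The true value 471 + 237 = 708 lies outside [-512, 511].

-316; overflow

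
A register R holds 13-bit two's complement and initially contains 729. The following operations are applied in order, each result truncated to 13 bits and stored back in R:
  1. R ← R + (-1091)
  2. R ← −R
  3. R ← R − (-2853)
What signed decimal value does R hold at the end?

3215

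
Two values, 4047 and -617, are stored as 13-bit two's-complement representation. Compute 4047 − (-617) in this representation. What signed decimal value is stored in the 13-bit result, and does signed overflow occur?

-3528; overflow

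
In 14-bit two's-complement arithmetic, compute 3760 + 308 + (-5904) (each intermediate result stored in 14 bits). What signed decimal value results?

3760 + 308 = 4068 (00111111100100)
4068 + (-5904) = -1836 (11100011010100)

-1836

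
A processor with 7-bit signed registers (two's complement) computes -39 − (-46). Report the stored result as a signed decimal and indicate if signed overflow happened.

-39 → 1011001
-46 → 1010010
Subtract via negate-and-add: invert 1010010 + 1 = 0101110 (i.e. 46).
  1011001
+ 0101110
= 0000111  (discard carry-out 1)
Result 0000111: MSB = 0 → value 7.
Addends (after negating the subtrahend) have opposite signs, so signed overflow cannot occur.

7; no overflow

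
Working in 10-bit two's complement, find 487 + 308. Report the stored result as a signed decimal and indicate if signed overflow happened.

-229; overflow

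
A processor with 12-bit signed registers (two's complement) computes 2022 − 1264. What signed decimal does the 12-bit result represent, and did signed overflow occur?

2022 → 011111100110
1264 → 010011110000
Subtract via negate-and-add: invert 010011110000 + 1 = 101100010000 (i.e. -1264).
  011111100110
+ 101100010000
= 001011110110  (discard carry-out 1)
Result 001011110110: MSB = 0 → value 758.
Addends (after negating the subtrahend) have opposite signs, so signed overflow cannot occur.

758; no overflow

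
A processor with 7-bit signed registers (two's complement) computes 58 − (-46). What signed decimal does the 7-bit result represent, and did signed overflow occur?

-24; overflow

58 → 0111010
-46 → 1010010
Subtract via negate-and-add: invert 1010010 + 1 = 0101110 (i.e. 46).
  0111010
+ 0101110
= 1101000
Result 1101000: MSB = 1 → 104 − 128 = -24.
Both addends (after negating the subtrahend) are non-negative but the stored result is negative: signed overflow. The true value 58 − (-46) = 104 lies outside [-64, 63].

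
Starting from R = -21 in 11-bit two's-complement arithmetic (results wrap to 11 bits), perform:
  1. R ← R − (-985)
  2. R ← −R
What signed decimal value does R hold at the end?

-964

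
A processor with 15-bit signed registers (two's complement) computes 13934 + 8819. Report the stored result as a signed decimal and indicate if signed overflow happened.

-10015; overflow

13934 → 011011001101110
8819 → 010001001110011
  011011001101110
+ 010001001110011
= 101100011100001
Result 101100011100001: MSB = 1 → 22753 − 32768 = -10015.
Both addends are non-negative but the stored result is negative: signed overflow. The true value 13934 + 8819 = 22753 lies outside [-16384, 16383].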